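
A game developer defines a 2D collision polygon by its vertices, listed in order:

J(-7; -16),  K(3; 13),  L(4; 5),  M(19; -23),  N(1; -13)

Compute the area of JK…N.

Apply the shoelace (surveyor's) formula: 2A = Σ (x_i·y_{i+1} − x_{i+1}·y_i), indices taken mod 5.
J→K: (-7)(13) − (3)(-16) = -43
K→L: (3)(5) − (4)(13) = -37
L→M: (4)(-23) − (19)(5) = -187
M→N: (19)(-13) − (1)(-23) = -224
N→J: (1)(-16) − (-7)(-13) = -107
Σ = -598
Area = |Σ|/2 = 299.

299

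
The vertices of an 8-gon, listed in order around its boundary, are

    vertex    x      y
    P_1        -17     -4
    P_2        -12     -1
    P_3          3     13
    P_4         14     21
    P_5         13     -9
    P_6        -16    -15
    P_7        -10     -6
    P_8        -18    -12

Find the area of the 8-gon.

607.5

Cross-terms: -31, -153, -119, -399, -339, -54, 12, -132  ⇒  Σ = -1215
Area = |Σ|/2 = 607.5.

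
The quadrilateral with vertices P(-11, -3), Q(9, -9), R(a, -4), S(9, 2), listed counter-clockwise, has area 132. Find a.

13

Write out the shoelace sum; only the two edges meeting at R involve a:
2·Area = [(9·(-4) − a·(-9)) + (a·2 − 9·(-4))] + 121
       = 11·a + 121 = 264
⇒ a = 13.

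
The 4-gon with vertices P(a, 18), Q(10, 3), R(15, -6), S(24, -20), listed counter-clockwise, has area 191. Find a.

17

The doubled signed area Σ (x_i y_{i+1} − x_{i+1} y_i) is linear in a.
With a=0 it equals -9; the coefficient of a is 23 (from the two edges through P).
So 23·a + -9 = 2·191 = 382 ⇒ a = 17.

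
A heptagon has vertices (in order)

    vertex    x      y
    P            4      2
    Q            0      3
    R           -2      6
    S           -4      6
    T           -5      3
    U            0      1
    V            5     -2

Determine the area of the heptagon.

28

Σ = (12) + (6) + (12) + (18) + (-5) + (-5) + (18) = 56
Area = |Σ|/2 = 28.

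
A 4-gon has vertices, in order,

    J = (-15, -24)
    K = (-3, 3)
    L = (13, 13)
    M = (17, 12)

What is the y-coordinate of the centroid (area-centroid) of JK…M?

-290/183

Apply the shoelace formula. First the cross-terms c_i = x_i·y_{i+1} − x_{i+1}·y_i:
  -117, -78, -65, -228  ⇒  2A = -488, A = -244.
Then Σ (y_i + y_{i+1})·c_i = 2320, so ȳ = 2320 / (6·(-244)) = -290/183.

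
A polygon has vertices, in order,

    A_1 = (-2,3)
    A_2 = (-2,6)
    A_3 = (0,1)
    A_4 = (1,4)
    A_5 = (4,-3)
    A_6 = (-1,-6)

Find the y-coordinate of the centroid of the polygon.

Apply Gauss's area formula. First the cross-terms c_i = x_i·y_{i+1} − x_{i+1}·y_i:
  -6, -2, -1, -19, -27, -15  ⇒  2A = -70, A = -35.
Then Σ (y_i + y_{i+1})·c_i = 196, so ȳ = 196 / (6·(-35)) = -14/15.

-14/15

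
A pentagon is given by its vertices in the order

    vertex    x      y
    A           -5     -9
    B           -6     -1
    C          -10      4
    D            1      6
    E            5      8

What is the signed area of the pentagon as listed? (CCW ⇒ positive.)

-87

Σ = (-49) + (-34) + (-64) + (-22) + (-5) = -174
Signed area = Σ/2 = -87 (negative ⇒ clockwise traversal).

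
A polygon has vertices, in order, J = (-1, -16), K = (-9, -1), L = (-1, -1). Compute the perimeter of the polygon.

|JK| = √((-8)² + (15)²) = √289 = 17
|KL| = √((8)² + (0)²) = √64 = 8
|LJ| = √((0)² + (-15)²) = √225 = 15
Perimeter = 17 + 8 + 15 = 40.

40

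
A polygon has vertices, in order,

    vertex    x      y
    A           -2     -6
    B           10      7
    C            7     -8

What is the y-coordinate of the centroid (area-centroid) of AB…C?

Apply Gauss's area formula. First the cross-terms c_i = x_i·y_{i+1} − x_{i+1}·y_i:
  46, -129, -58  ⇒  2A = -141, A = -70.5.
Then Σ (y_i + y_{i+1})·c_i = 987, so ȳ = 987 / (6·(-70.5)) = -7/3.

-7/3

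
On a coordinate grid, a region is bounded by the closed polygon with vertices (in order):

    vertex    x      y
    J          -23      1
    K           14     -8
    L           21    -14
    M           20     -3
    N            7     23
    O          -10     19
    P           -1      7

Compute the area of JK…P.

656

J→K: (-23)(-8) − (14)(1) = 170
K→L: (14)(-14) − (21)(-8) = -28
L→M: (21)(-3) − (20)(-14) = 217
M→N: (20)(23) − (7)(-3) = 481
N→O: (7)(19) − (-10)(23) = 363
O→P: (-10)(7) − (-1)(19) = -51
P→J: (-1)(1) − (-23)(7) = 160
Σ = 1312
Area = |Σ|/2 = 656.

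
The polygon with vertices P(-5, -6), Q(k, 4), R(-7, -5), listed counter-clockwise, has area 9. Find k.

Write out the shoelace sum; only the two edges meeting at Q involve k:
2·Area = [((-5)·4 − k·(-6)) + (k·(-5) − (-7)·4)] + 17
       = 1·k + 25 = 18
⇒ k = -7.

-7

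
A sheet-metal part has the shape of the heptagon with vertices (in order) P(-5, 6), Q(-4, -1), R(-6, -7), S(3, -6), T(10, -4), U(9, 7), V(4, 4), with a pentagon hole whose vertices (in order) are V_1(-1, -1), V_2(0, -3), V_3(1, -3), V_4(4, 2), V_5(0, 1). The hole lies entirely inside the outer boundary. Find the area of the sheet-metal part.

Outer boundary:
P→Q: (-5)(-1) − (-4)(6) = 29
Q→R: (-4)(-7) − (-6)(-1) = 22
R→S: (-6)(-6) − (3)(-7) = 57
S→T: (3)(-4) − (10)(-6) = 48
T→U: (10)(7) − (9)(-4) = 106
U→V: (9)(4) − (4)(7) = 8
V→P: (4)(6) − (-5)(4) = 44
Σ = 314
Area = |Σ|/2 = 157.
Hole:
Apply the shoelace formula: 2A = Σ (x_i·y_{i+1} − x_{i+1}·y_i), indices taken mod 5.
Σ = (3) + (3) + (14) + (4) + (1) = 25
Area = |Σ|/2 = 12.5.
Net area = 157 − 12.5 = 144.5.

144.5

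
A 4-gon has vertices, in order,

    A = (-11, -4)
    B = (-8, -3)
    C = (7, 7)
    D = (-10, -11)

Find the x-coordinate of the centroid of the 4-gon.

Apply Gauss's area formula. First the cross-terms c_i = x_i·y_{i+1} − x_{i+1}·y_i:
  1, -35, -7, -81  ⇒  2A = -122, A = -61.
Then Σ (x_i + x_{i+1})·c_i = 1738, so x̄ = 1738 / (6·(-61)) = -869/183.

-869/183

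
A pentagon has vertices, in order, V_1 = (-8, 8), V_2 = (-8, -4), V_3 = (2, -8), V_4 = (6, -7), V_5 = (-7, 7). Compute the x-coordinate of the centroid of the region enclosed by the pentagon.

-563/195

Apply the shoelace formula. First the cross-terms c_i = x_i·y_{i+1} − x_{i+1}·y_i:
  96, 72, 34, -7, 0  ⇒  2A = 195, A = 97.5.
Then Σ (x_i + x_{i+1})·c_i = -1689, so x̄ = -1689 / (6·97.5) = -563/195.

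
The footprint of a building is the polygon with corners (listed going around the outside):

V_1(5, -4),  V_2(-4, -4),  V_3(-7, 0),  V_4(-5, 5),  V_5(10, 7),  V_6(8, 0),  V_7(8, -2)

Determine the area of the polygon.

Σ = (-36) + (-28) + (-35) + (-85) + (-56) + (-16) + (-22) = -278
Area = |Σ|/2 = 139.

139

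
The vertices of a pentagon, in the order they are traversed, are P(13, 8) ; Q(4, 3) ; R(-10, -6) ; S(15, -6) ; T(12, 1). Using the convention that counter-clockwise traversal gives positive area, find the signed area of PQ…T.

Apply the shoelace formula: 2A = Σ (x_i·y_{i+1} − x_{i+1}·y_i), indices taken mod 5.
Σ = (7) + (6) + (150) + (87) + (83) = 333
Signed area = Σ/2 = 166.5 (positive ⇒ counter-clockwise traversal).

166.5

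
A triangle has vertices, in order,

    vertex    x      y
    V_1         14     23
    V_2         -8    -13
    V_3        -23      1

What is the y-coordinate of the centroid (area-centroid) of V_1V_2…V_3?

11/3

Apply Gauss's area formula. First the cross-terms c_i = x_i·y_{i+1} − x_{i+1}·y_i:
  2, -307, -543  ⇒  2A = -848, A = -424.
Then Σ (y_i + y_{i+1})·c_i = -9328, so ȳ = -9328 / (6·(-424)) = 11/3.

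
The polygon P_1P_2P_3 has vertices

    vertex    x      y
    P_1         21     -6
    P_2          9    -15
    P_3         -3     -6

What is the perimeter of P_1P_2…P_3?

|P_1P_2| = √((-12)² + (-9)²) = √225 = 15
|P_2P_3| = √((-12)² + (9)²) = √225 = 15
|P_3P_1| = √((24)² + (0)²) = √576 = 24
Perimeter = 15 + 15 + 24 = 54.

54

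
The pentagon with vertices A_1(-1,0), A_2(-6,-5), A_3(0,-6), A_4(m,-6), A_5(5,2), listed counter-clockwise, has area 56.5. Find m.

Write out the shoelace sum; only the two edges meeting at A_4 involve m:
2·Area = [(0·(-6) − m·(-6)) + (m·2 − 5·(-6))] + 43
       = 8·m + 73 = 113
⇒ m = 5.

5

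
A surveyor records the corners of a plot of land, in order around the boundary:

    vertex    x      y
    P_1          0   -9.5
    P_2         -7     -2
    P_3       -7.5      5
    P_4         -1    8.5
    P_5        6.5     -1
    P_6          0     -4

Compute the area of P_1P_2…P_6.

Apply the shoelace (surveyor's) formula: 2A = Σ (x_i·y_{i+1} − x_{i+1}·y_i), indices taken mod 6.
Σ = (-66.5) + (-50) + (-58.75) + (-54.25) + (-26) + (0) = -255.5
Area = |Σ|/2 = 127.75.

127.75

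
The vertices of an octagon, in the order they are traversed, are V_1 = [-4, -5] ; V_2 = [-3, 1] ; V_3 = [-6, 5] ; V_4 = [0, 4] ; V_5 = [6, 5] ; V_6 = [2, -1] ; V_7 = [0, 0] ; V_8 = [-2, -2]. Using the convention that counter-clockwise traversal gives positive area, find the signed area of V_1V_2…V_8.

Apply Gauss's area formula: 2A = Σ (x_i·y_{i+1} − x_{i+1}·y_i), indices taken mod 8.
Σ = (-19) + (-9) + (-24) + (-24) + (-16) + (0) + (0) + (2) = -90
Signed area = Σ/2 = -45 (negative ⇒ clockwise traversal).

-45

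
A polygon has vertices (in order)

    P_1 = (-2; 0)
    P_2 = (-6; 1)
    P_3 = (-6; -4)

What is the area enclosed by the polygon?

10

Σ = (-2) + (30) + (-8) = 20
Area = |Σ|/2 = 10.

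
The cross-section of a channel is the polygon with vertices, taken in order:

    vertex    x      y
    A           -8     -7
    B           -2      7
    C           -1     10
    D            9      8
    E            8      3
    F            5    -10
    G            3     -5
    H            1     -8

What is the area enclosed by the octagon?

199

Apply Gauss's area formula: 2A = Σ (x_i·y_{i+1} − x_{i+1}·y_i), indices taken mod 8.
A→B: (-8)(7) − (-2)(-7) = -70
B→C: (-2)(10) − (-1)(7) = -13
C→D: (-1)(8) − (9)(10) = -98
D→E: (9)(3) − (8)(8) = -37
E→F: (8)(-10) − (5)(3) = -95
F→G: (5)(-5) − (3)(-10) = 5
G→H: (3)(-8) − (1)(-5) = -19
H→A: (1)(-7) − (-8)(-8) = -71
Σ = -398
Area = |Σ|/2 = 199.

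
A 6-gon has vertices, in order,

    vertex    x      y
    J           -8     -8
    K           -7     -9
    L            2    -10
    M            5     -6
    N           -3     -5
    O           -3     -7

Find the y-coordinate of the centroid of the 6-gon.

Apply the surveyor's formula. First the cross-terms c_i = x_i·y_{i+1} − x_{i+1}·y_i:
  16, 88, 38, -43, 6, -32  ⇒  2A = 73, A = 36.5.
Then Σ (y_i + y_{i+1})·c_i = -1671, so ȳ = -1671 / (6·36.5) = -557/73.

-557/73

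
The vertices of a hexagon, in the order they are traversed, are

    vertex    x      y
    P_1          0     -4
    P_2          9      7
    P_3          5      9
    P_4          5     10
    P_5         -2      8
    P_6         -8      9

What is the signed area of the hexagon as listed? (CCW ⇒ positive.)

Apply the shoelace (surveyor's) formula: 2A = Σ (x_i·y_{i+1} − x_{i+1}·y_i), indices taken mod 6.
P_1→P_2: (0)(7) − (9)(-4) = 36
P_2→P_3: (9)(9) − (5)(7) = 46
P_3→P_4: (5)(10) − (5)(9) = 5
P_4→P_5: (5)(8) − (-2)(10) = 60
P_5→P_6: (-2)(9) − (-8)(8) = 46
P_6→P_1: (-8)(-4) − (0)(9) = 32
Σ = 225
Signed area = Σ/2 = 112.5 (positive ⇒ counter-clockwise traversal).

112.5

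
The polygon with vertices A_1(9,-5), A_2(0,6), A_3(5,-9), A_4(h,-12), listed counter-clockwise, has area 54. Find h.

9

Write out the shoelace sum; only the two edges meeting at A_4 involve h:
2·Area = [(5·(-12) − h·(-9)) + (h·(-5) − 9·(-12))] + 24
       = 4·h + 72 = 108
⇒ h = 9.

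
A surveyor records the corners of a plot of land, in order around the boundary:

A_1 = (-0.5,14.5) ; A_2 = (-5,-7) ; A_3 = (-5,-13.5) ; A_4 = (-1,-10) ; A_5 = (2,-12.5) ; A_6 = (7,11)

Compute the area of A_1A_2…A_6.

197

Apply the surveyor's formula: 2A = Σ (x_i·y_{i+1} − x_{i+1}·y_i), indices taken mod 6.
A_1→A_2: (-0.5)(-7) − (-5)(14.5) = 76
A_2→A_3: (-5)(-13.5) − (-5)(-7) = 32.5
A_3→A_4: (-5)(-10) − (-1)(-13.5) = 36.5
A_4→A_5: (-1)(-12.5) − (2)(-10) = 32.5
A_5→A_6: (2)(11) − (7)(-12.5) = 109.5
A_6→A_1: (7)(14.5) − (-0.5)(11) = 107
Σ = 394
Area = |Σ|/2 = 197.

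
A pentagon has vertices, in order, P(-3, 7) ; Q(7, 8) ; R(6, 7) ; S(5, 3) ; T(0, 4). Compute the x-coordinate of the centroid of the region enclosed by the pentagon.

134/57

Apply Gauss's area formula. First the cross-terms c_i = x_i·y_{i+1} − x_{i+1}·y_i:
  -73, 1, -17, 20, 12  ⇒  2A = -57, A = -28.5.
Then Σ (x_i + x_{i+1})·c_i = -402, so x̄ = -402 / (6·(-28.5)) = 134/57.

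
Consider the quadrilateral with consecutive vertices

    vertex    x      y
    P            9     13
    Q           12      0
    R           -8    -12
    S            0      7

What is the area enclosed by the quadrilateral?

209.5

Apply the surveyor's formula: 2A = Σ (x_i·y_{i+1} − x_{i+1}·y_i), indices taken mod 4.
Σ = (-156) + (-144) + (-56) + (-63) = -419
Area = |Σ|/2 = 209.5.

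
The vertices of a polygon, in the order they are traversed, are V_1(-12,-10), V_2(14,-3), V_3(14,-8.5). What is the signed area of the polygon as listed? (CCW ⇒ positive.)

-71.5

Σ = (176) + (-77) + (-242) = -143
Signed area = Σ/2 = -71.5 (negative ⇒ clockwise traversal).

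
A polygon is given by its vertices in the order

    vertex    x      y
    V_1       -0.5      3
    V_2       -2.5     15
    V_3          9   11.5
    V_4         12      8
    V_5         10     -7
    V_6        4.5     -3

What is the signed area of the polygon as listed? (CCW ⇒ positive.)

-190.125

Apply the surveyor's formula: 2A = Σ (x_i·y_{i+1} − x_{i+1}·y_i), indices taken mod 6.
Σ = (0) + (-163.75) + (-66) + (-164) + (1.5) + (12) = -380.25
Signed area = Σ/2 = -190.125 (negative ⇒ clockwise traversal).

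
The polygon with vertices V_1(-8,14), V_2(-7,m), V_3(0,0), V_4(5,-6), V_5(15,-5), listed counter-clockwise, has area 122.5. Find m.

The doubled signed area Σ (x_i y_{i+1} − x_{i+1} y_i) is linear in m.
With m=0 it equals 333; the coefficient of m is -8 (from the two edges through V_2).
So -8·m + 333 = 2·122.5 = 245 ⇒ m = 11.

11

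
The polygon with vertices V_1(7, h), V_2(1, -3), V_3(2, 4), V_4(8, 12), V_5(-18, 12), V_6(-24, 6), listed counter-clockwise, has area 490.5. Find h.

The doubled signed area Σ (x_i y_{i+1} − x_{i+1} y_i) is linear in h.
With h=0 it equals 431; the coefficient of h is -25 (from the two edges through V_1).
So -25·h + 431 = 2·490.5 = 981 ⇒ h = -22.

-22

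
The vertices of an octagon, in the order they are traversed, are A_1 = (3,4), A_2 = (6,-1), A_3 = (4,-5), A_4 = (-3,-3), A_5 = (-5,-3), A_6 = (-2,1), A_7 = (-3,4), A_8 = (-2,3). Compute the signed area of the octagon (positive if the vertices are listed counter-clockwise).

Apply the shoelace formula: 2A = Σ (x_i·y_{i+1} − x_{i+1}·y_i), indices taken mod 8.
A_1→A_2: (3)(-1) − (6)(4) = -27
A_2→A_3: (6)(-5) − (4)(-1) = -26
A_3→A_4: (4)(-3) − (-3)(-5) = -27
A_4→A_5: (-3)(-3) − (-5)(-3) = -6
A_5→A_6: (-5)(1) − (-2)(-3) = -11
A_6→A_7: (-2)(4) − (-3)(1) = -5
A_7→A_8: (-3)(3) − (-2)(4) = -1
A_8→A_1: (-2)(4) − (3)(3) = -17
Σ = -120
Signed area = Σ/2 = -60 (negative ⇒ clockwise traversal).

-60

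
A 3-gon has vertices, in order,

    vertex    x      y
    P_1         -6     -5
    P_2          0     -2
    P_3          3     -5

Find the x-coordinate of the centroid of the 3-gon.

Apply the shoelace (surveyor's) formula. First the cross-terms c_i = x_i·y_{i+1} − x_{i+1}·y_i:
  12, 6, -45  ⇒  2A = -27, A = -13.5.
Then Σ (x_i + x_{i+1})·c_i = 81, so x̄ = 81 / (6·(-13.5)) = -1.

-1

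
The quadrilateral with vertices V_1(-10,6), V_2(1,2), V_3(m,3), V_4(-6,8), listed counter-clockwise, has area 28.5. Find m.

3

The doubled signed area Σ (x_i y_{i+1} − x_{i+1} y_i) is linear in m.
With m=0 it equals 39; the coefficient of m is 6 (from the two edges through V_3).
So 6·m + 39 = 2·28.5 = 57 ⇒ m = 3.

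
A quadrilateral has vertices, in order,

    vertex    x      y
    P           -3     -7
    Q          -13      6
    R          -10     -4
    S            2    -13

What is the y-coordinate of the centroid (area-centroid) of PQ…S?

Apply Gauss's area formula. First the cross-terms c_i = x_i·y_{i+1} − x_{i+1}·y_i:
  -109, 112, 138, -53  ⇒  2A = 88, A = 44.
Then Σ (y_i + y_{i+1})·c_i = -953, so ȳ = -953 / (6·44) = -953/264.

-953/264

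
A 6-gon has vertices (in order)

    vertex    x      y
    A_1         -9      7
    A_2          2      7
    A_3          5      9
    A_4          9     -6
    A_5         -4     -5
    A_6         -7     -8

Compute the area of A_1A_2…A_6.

Σ = (-77) + (-17) + (-111) + (-69) + (-3) + (-121) = -398
Area = |Σ|/2 = 199.

199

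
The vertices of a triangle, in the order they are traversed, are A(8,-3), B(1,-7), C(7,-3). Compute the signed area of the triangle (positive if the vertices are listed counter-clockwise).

Σ = (-53) + (46) + (3) = -4
Signed area = Σ/2 = -2 (negative ⇒ clockwise traversal).

-2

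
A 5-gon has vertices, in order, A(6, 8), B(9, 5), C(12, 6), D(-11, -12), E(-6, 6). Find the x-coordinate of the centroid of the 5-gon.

-42/29

Apply the shoelace (surveyor's) formula. First the cross-terms c_i = x_i·y_{i+1} − x_{i+1}·y_i:
  -42, -6, -78, -138, -84  ⇒  2A = -348, A = -174.
Then Σ (x_i + x_{i+1})·c_i = 1512, so x̄ = 1512 / (6·(-174)) = -42/29.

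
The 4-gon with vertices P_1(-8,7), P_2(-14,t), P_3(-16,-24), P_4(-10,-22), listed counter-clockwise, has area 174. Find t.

Write out the shoelace sum; only the two edges meeting at P_2 involve t:
2·Area = [((-8)·t − (-14)·7) + ((-14)·(-24) − (-16)·t)] + -134
       = 8·t + 300 = 348
⇒ t = 6.

6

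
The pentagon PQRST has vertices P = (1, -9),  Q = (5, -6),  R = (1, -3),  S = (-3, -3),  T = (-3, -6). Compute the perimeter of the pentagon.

|PQ| = √((4)² + (3)²) = √25 = 5
|QR| = √((-4)² + (3)²) = √25 = 5
|RS| = √((-4)² + (0)²) = √16 = 4
|ST| = √((0)² + (-3)²) = √9 = 3
|TP| = √((4)² + (-3)²) = √25 = 5
Perimeter = 5 + 5 + 4 + 3 + 5 = 22.

22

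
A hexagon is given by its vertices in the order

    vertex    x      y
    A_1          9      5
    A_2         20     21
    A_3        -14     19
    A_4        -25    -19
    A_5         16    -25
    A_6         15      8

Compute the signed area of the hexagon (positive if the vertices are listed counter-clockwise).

1469.5

A_1→A_2: (9)(21) − (20)(5) = 89
A_2→A_3: (20)(19) − (-14)(21) = 674
A_3→A_4: (-14)(-19) − (-25)(19) = 741
A_4→A_5: (-25)(-25) − (16)(-19) = 929
A_5→A_6: (16)(8) − (15)(-25) = 503
A_6→A_1: (15)(5) − (9)(8) = 3
Σ = 2939
Signed area = Σ/2 = 1469.5 (positive ⇒ counter-clockwise traversal).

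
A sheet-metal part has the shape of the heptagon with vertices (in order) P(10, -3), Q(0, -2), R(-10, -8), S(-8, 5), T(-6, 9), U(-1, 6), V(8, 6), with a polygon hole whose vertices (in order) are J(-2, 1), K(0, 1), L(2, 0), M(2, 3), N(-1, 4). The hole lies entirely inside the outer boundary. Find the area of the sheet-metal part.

170.5

Outer boundary:
P→Q: (10)(-2) − (0)(-3) = -20
Q→R: (0)(-8) − (-10)(-2) = -20
R→S: (-10)(5) − (-8)(-8) = -114
S→T: (-8)(9) − (-6)(5) = -42
T→U: (-6)(6) − (-1)(9) = -27
U→V: (-1)(6) − (8)(6) = -54
V→P: (8)(-3) − (10)(6) = -84
Σ = -361
Area = |Σ|/2 = 180.5.
Hole:
Apply the shoelace formula: 2A = Σ (x_i·y_{i+1} − x_{i+1}·y_i), indices taken mod 5.
J→K: (-2)(1) − (0)(1) = -2
K→L: (0)(0) − (2)(1) = -2
L→M: (2)(3) − (2)(0) = 6
M→N: (2)(4) − (-1)(3) = 11
N→J: (-1)(1) − (-2)(4) = 7
Σ = 20
Area = |Σ|/2 = 10.
Net area = 180.5 − 10 = 170.5.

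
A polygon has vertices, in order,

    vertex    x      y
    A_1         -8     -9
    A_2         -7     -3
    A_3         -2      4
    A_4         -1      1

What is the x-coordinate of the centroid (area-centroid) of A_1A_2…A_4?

-122/27

Apply the shoelace formula. First the cross-terms c_i = x_i·y_{i+1} − x_{i+1}·y_i:
  -39, -34, 2, 17  ⇒  2A = -54, A = -27.
Then Σ (x_i + x_{i+1})·c_i = 732, so x̄ = 732 / (6·(-27)) = -122/27.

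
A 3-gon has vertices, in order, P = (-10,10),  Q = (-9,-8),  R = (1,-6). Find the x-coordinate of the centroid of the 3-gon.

-6

Apply the surveyor's formula. First the cross-terms c_i = x_i·y_{i+1} − x_{i+1}·y_i:
  170, 62, -50  ⇒  2A = 182, A = 91.
Then Σ (x_i + x_{i+1})·c_i = -3276, so x̄ = -3276 / (6·91) = -6.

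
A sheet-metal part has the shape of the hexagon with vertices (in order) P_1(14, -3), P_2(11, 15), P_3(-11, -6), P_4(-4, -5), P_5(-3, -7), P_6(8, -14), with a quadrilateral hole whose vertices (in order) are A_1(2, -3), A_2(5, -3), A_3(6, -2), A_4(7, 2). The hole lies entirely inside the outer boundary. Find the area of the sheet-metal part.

Outer boundary:
Apply the surveyor's formula: 2A = Σ (x_i·y_{i+1} − x_{i+1}·y_i), indices taken mod 6.
P_1→P_2: (14)(15) − (11)(-3) = 243
P_2→P_3: (11)(-6) − (-11)(15) = 99
P_3→P_4: (-11)(-5) − (-4)(-6) = 31
P_4→P_5: (-4)(-7) − (-3)(-5) = 13
P_5→P_6: (-3)(-14) − (8)(-7) = 98
P_6→P_1: (8)(-3) − (14)(-14) = 172
Σ = 656
Area = |Σ|/2 = 328.
Hole:
Apply Gauss's area formula: 2A = Σ (x_i·y_{i+1} − x_{i+1}·y_i), indices taken mod 4.
A_1→A_2: (2)(-3) − (5)(-3) = 9
A_2→A_3: (5)(-2) − (6)(-3) = 8
A_3→A_4: (6)(2) − (7)(-2) = 26
A_4→A_1: (7)(-3) − (2)(2) = -25
Σ = 18
Area = |Σ|/2 = 9.
Net area = 328 − 9 = 319.

319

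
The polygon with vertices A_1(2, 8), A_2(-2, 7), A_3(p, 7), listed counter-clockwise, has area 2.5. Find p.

3

Write out the shoelace sum; only the two edges meeting at A_3 involve p:
2·Area = [((-2)·7 − p·7) + (p·8 − 2·7)] + 30
       = 1·p + 2 = 5
⇒ p = 3.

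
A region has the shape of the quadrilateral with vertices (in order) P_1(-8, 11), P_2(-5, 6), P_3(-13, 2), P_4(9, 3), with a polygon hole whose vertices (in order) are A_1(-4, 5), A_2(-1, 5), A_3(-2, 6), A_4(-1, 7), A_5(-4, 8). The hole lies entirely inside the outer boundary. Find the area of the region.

64

Outer boundary:
Apply the shoelace (surveyor's) formula: 2A = Σ (x_i·y_{i+1} − x_{i+1}·y_i), indices taken mod 4.
Σ = (7) + (68) + (-57) + (123) = 141
Area = |Σ|/2 = 70.5.
Hole:
Apply the shoelace (surveyor's) formula: 2A = Σ (x_i·y_{i+1} − x_{i+1}·y_i), indices taken mod 5.
A_1→A_2: (-4)(5) − (-1)(5) = -15
A_2→A_3: (-1)(6) − (-2)(5) = 4
A_3→A_4: (-2)(7) − (-1)(6) = -8
A_4→A_5: (-1)(8) − (-4)(7) = 20
A_5→A_1: (-4)(5) − (-4)(8) = 12
Σ = 13
Area = |Σ|/2 = 6.5.
Net area = 70.5 − 6.5 = 64.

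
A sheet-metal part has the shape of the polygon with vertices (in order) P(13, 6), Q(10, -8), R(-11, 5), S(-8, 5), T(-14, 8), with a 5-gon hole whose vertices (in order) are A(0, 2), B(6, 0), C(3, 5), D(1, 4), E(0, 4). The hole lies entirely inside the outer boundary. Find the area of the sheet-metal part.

185

Outer boundary:
Apply the shoelace formula: 2A = Σ (x_i·y_{i+1} − x_{i+1}·y_i), indices taken mod 5.
P→Q: (13)(-8) − (10)(6) = -164
Q→R: (10)(5) − (-11)(-8) = -38
R→S: (-11)(5) − (-8)(5) = -15
S→T: (-8)(8) − (-14)(5) = 6
T→P: (-14)(6) − (13)(8) = -188
Σ = -399
Area = |Σ|/2 = 199.5.
Hole:
Cross-terms: -12, 30, 7, 4, 0  ⇒  Σ = 29
Area = |Σ|/2 = 14.5.
Net area = 199.5 − 14.5 = 185.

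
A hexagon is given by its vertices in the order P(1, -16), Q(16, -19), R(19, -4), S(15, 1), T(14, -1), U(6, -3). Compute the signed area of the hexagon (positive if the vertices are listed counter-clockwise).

227.5

Apply the surveyor's formula: 2A = Σ (x_i·y_{i+1} − x_{i+1}·y_i), indices taken mod 6.
Σ = (237) + (297) + (79) + (-29) + (-36) + (-93) = 455
Signed area = Σ/2 = 227.5 (positive ⇒ counter-clockwise traversal).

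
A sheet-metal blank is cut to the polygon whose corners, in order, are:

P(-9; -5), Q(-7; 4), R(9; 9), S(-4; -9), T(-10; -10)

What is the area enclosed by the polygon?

152.5

Apply the surveyor's formula: 2A = Σ (x_i·y_{i+1} − x_{i+1}·y_i), indices taken mod 5.
P→Q: (-9)(4) − (-7)(-5) = -71
Q→R: (-7)(9) − (9)(4) = -99
R→S: (9)(-9) − (-4)(9) = -45
S→T: (-4)(-10) − (-10)(-9) = -50
T→P: (-10)(-5) − (-9)(-10) = -40
Σ = -305
Area = |Σ|/2 = 152.5.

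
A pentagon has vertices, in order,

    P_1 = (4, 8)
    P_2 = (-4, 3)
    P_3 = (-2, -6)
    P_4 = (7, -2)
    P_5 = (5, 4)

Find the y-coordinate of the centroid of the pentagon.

5/7

Apply the surveyor's formula. First the cross-terms c_i = x_i·y_{i+1} − x_{i+1}·y_i:
  44, 30, 46, 38, 24  ⇒  2A = 182, A = 91.
Then Σ (y_i + y_{i+1})·c_i = 390, so ȳ = 390 / (6·91) = 5/7.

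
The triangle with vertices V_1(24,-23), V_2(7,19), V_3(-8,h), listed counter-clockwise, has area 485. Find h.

-1

The doubled signed area Σ (x_i y_{i+1} − x_{i+1} y_i) is linear in h.
With h=0 it equals 953; the coefficient of h is -17 (from the two edges through V_3).
So -17·h + 953 = 2·485 = 970 ⇒ h = -1.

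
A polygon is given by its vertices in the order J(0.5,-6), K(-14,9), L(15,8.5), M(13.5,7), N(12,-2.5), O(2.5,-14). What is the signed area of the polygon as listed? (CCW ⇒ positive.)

-315.375

Apply the shoelace (surveyor's) formula: 2A = Σ (x_i·y_{i+1} − x_{i+1}·y_i), indices taken mod 6.
J→K: (0.5)(9) − (-14)(-6) = -79.5
K→L: (-14)(8.5) − (15)(9) = -254
L→M: (15)(7) − (13.5)(8.5) = -9.75
M→N: (13.5)(-2.5) − (12)(7) = -117.75
N→O: (12)(-14) − (2.5)(-2.5) = -161.75
O→J: (2.5)(-6) − (0.5)(-14) = -8
Σ = -630.75
Signed area = Σ/2 = -315.375 (negative ⇒ clockwise traversal).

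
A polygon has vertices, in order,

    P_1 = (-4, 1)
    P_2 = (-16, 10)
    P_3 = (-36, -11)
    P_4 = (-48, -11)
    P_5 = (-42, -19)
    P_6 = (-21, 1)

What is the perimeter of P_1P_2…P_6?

|P_1P_2| = √((-12)² + (9)²) = √225 = 15
|P_2P_3| = √((-20)² + (-21)²) = √841 = 29
|P_3P_4| = √((-12)² + (0)²) = √144 = 12
|P_4P_5| = √((6)² + (-8)²) = √100 = 10
|P_5P_6| = √((21)² + (20)²) = √841 = 29
|P_6P_1| = √((17)² + (0)²) = √289 = 17
Perimeter = 15 + 29 + 12 + 10 + 29 + 17 = 112.

112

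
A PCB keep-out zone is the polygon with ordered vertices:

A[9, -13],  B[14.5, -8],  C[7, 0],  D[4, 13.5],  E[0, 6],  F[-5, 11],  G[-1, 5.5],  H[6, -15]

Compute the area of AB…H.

Σ = (116.5) + (56) + (94.5) + (24) + (30) + (-16.5) + (-18) + (57) = 343.5
Area = |Σ|/2 = 171.75.

171.75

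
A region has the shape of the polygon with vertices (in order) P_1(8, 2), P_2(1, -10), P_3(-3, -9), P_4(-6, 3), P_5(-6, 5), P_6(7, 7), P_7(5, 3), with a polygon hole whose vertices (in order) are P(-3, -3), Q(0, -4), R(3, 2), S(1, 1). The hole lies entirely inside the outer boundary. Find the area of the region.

Outer boundary:
Apply Gauss's area formula: 2A = Σ (x_i·y_{i+1} − x_{i+1}·y_i), indices taken mod 7.
Σ = (-82) + (-39) + (-63) + (-12) + (-77) + (-14) + (-14) = -301
Area = |Σ|/2 = 150.5.
Hole:
Apply the shoelace (surveyor's) formula: 2A = Σ (x_i·y_{i+1} − x_{i+1}·y_i), indices taken mod 4.
Cross-terms: 12, 12, 1, 0  ⇒  Σ = 25
Area = |Σ|/2 = 12.5.
Net area = 150.5 − 12.5 = 138.

138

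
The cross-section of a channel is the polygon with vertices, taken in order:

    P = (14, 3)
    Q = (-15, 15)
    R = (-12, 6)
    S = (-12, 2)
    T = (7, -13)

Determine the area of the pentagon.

369

P→Q: (14)(15) − (-15)(3) = 255
Q→R: (-15)(6) − (-12)(15) = 90
R→S: (-12)(2) − (-12)(6) = 48
S→T: (-12)(-13) − (7)(2) = 142
T→P: (7)(3) − (14)(-13) = 203
Σ = 738
Area = |Σ|/2 = 369.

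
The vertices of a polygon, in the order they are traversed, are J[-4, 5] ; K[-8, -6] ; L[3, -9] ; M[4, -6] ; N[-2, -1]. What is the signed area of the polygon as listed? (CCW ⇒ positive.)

71

Σ = (64) + (90) + (18) + (-16) + (-14) = 142
Signed area = Σ/2 = 71 (positive ⇒ counter-clockwise traversal).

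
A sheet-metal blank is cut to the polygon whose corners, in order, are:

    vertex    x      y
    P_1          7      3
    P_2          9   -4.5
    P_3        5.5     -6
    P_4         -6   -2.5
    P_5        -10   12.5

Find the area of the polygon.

177.5

Apply the shoelace (surveyor's) formula: 2A = Σ (x_i·y_{i+1} − x_{i+1}·y_i), indices taken mod 5.
P_1→P_2: (7)(-4.5) − (9)(3) = -58.5
P_2→P_3: (9)(-6) − (5.5)(-4.5) = -29.25
P_3→P_4: (5.5)(-2.5) − (-6)(-6) = -49.75
P_4→P_5: (-6)(12.5) − (-10)(-2.5) = -100
P_5→P_1: (-10)(3) − (7)(12.5) = -117.5
Σ = -355
Area = |Σ|/2 = 177.5.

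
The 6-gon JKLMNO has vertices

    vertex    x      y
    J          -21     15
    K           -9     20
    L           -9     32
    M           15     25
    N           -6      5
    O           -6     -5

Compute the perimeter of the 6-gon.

|JK| = √((12)² + (5)²) = √169 = 13
|KL| = √((0)² + (12)²) = √144 = 12
|LM| = √((24)² + (-7)²) = √625 = 25
|MN| = √((-21)² + (-20)²) = √841 = 29
|NO| = √((0)² + (-10)²) = √100 = 10
|OJ| = √((-15)² + (20)²) = √625 = 25
Perimeter = 13 + 12 + 25 + 29 + 10 + 25 = 114.

114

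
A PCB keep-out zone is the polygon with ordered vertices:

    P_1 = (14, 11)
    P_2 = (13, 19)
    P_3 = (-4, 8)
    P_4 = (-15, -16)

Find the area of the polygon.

Apply Gauss's area formula: 2A = Σ (x_i·y_{i+1} − x_{i+1}·y_i), indices taken mod 4.
P_1→P_2: (14)(19) − (13)(11) = 123
P_2→P_3: (13)(8) − (-4)(19) = 180
P_3→P_4: (-4)(-16) − (-15)(8) = 184
P_4→P_1: (-15)(11) − (14)(-16) = 59
Σ = 546
Area = |Σ|/2 = 273.

273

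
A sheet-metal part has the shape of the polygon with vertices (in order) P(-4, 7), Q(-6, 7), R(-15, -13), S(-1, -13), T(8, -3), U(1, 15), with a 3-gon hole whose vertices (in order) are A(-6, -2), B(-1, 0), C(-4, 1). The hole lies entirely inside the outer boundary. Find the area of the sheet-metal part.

Outer boundary:
Σ = (14) + (183) + (182) + (107) + (123) + (67) = 676
Area = |Σ|/2 = 338.
Hole:
Σ = (-2) + (-1) + (14) = 11
Area = |Σ|/2 = 5.5.
Net area = 338 − 5.5 = 332.5.

332.5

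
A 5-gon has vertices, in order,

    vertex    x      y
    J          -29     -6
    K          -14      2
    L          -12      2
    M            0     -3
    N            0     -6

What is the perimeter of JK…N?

|JK| = √((15)² + (8)²) = √289 = 17
|KL| = √((2)² + (0)²) = √4 = 2
|LM| = √((12)² + (-5)²) = √169 = 13
|MN| = √((0)² + (-3)²) = √9 = 3
|NJ| = √((-29)² + (0)²) = √841 = 29
Perimeter = 17 + 2 + 13 + 3 + 29 = 64.

64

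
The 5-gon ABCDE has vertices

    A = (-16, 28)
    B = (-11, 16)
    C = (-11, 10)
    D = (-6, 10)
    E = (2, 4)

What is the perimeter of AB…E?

64

|AB| = √((5)² + (-12)²) = √169 = 13
|BC| = √((0)² + (-6)²) = √36 = 6
|CD| = √((5)² + (0)²) = √25 = 5
|DE| = √((8)² + (-6)²) = √100 = 10
|EA| = √((-18)² + (24)²) = √900 = 30
Perimeter = 13 + 6 + 5 + 10 + 30 = 64.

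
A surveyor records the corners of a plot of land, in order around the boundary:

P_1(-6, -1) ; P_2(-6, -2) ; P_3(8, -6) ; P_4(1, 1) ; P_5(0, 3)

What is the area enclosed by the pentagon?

Σ = (6) + (52) + (14) + (3) + (18) = 93
Area = |Σ|/2 = 46.5.

46.5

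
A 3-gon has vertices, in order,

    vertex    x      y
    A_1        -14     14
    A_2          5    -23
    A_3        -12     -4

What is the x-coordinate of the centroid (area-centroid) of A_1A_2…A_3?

Apply the shoelace (surveyor's) formula. First the cross-terms c_i = x_i·y_{i+1} − x_{i+1}·y_i:
  252, -296, -224  ⇒  2A = -268, A = -134.
Then Σ (x_i + x_{i+1})·c_i = 5628, so x̄ = 5628 / (6·(-134)) = -7.

-7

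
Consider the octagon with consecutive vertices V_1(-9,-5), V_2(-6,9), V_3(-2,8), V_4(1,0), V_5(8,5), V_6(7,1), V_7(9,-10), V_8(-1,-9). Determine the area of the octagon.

V_1→V_2: (-9)(9) − (-6)(-5) = -111
V_2→V_3: (-6)(8) − (-2)(9) = -30
V_3→V_4: (-2)(0) − (1)(8) = -8
V_4→V_5: (1)(5) − (8)(0) = 5
V_5→V_6: (8)(1) − (7)(5) = -27
V_6→V_7: (7)(-10) − (9)(1) = -79
V_7→V_8: (9)(-9) − (-1)(-10) = -91
V_8→V_1: (-1)(-5) − (-9)(-9) = -76
Σ = -417
Area = |Σ|/2 = 208.5.

208.5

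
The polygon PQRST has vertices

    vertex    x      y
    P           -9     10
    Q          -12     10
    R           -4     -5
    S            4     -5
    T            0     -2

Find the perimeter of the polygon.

48

|PQ| = √((-3)² + (0)²) = √9 = 3
|QR| = √((8)² + (-15)²) = √289 = 17
|RS| = √((8)² + (0)²) = √64 = 8
|ST| = √((-4)² + (3)²) = √25 = 5
|TP| = √((-9)² + (12)²) = √225 = 15
Perimeter = 3 + 17 + 8 + 5 + 15 = 48.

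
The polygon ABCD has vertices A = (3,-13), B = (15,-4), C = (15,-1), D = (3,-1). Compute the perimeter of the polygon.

42

|AB| = √((12)² + (9)²) = √225 = 15
|BC| = √((0)² + (3)²) = √9 = 3
|CD| = √((-12)² + (0)²) = √144 = 12
|DA| = √((0)² + (-12)²) = √144 = 12
Perimeter = 15 + 3 + 12 + 12 = 42.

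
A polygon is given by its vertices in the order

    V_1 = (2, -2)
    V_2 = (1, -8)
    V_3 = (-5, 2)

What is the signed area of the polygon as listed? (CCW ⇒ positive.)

-23

Apply the shoelace formula: 2A = Σ (x_i·y_{i+1} − x_{i+1}·y_i), indices taken mod 3.
V_1→V_2: (2)(-8) − (1)(-2) = -14
V_2→V_3: (1)(2) − (-5)(-8) = -38
V_3→V_1: (-5)(-2) − (2)(2) = 6
Σ = -46
Signed area = Σ/2 = -23 (negative ⇒ clockwise traversal).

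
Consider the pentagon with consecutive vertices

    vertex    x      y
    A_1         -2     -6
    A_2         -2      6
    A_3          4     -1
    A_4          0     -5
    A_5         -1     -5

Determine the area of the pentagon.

37.5

Cross-terms: -24, -22, -20, -5, -4  ⇒  Σ = -75
Area = |Σ|/2 = 37.5.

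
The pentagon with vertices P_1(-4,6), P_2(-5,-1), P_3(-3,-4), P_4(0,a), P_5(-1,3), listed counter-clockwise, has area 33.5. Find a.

-5

Write out the shoelace sum; only the two edges meeting at P_4 involve a:
2·Area = [((-3)·a − 0·(-4)) + (0·3 − (-1)·a)] + 57
       = -2·a + 57 = 67
⇒ a = -5.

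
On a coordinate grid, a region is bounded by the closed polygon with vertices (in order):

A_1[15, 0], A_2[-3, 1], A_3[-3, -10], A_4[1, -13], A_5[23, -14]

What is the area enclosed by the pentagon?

296

Apply the shoelace (surveyor's) formula: 2A = Σ (x_i·y_{i+1} − x_{i+1}·y_i), indices taken mod 5.
A_1→A_2: (15)(1) − (-3)(0) = 15
A_2→A_3: (-3)(-10) − (-3)(1) = 33
A_3→A_4: (-3)(-13) − (1)(-10) = 49
A_4→A_5: (1)(-14) − (23)(-13) = 285
A_5→A_1: (23)(0) − (15)(-14) = 210
Σ = 592
Area = |Σ|/2 = 296.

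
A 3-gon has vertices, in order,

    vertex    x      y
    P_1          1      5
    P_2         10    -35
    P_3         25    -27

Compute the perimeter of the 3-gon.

98

|P_1P_2| = √((9)² + (-40)²) = √1681 = 41
|P_2P_3| = √((15)² + (8)²) = √289 = 17
|P_3P_1| = √((-24)² + (32)²) = √1600 = 40
Perimeter = 41 + 17 + 40 = 98.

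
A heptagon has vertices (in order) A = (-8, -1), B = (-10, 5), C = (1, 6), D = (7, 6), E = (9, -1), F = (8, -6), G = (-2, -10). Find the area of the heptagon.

Apply Gauss's area formula: 2A = Σ (x_i·y_{i+1} − x_{i+1}·y_i), indices taken mod 7.
Σ = (-50) + (-65) + (-36) + (-61) + (-46) + (-92) + (-78) = -428
Area = |Σ|/2 = 214.

214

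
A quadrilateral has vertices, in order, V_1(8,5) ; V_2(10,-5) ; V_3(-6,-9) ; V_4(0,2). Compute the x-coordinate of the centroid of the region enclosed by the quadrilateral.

154/51

Apply the surveyor's formula. First the cross-terms c_i = x_i·y_{i+1} − x_{i+1}·y_i:
  -90, -120, -12, -16  ⇒  2A = -238, A = -119.
Then Σ (x_i + x_{i+1})·c_i = -2156, so x̄ = -2156 / (6·(-119)) = 154/51.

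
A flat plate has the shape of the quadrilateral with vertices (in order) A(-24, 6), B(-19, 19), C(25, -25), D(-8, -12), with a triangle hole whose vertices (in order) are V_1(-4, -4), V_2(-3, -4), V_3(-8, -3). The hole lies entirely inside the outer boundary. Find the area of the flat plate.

588.5

Outer boundary:
Σ = (-342) + (0) + (-500) + (-336) = -1178
Area = |Σ|/2 = 589.
Hole:
V_1→V_2: (-4)(-4) − (-3)(-4) = 4
V_2→V_3: (-3)(-3) − (-8)(-4) = -23
V_3→V_1: (-8)(-4) − (-4)(-3) = 20
Σ = 1
Area = |Σ|/2 = 0.5.
Net area = 589 − 0.5 = 588.5.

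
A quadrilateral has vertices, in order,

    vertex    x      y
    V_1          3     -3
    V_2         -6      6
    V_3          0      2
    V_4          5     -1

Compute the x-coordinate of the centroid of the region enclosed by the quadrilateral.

Apply the shoelace (surveyor's) formula. First the cross-terms c_i = x_i·y_{i+1} − x_{i+1}·y_i:
  0, -12, -10, -12  ⇒  2A = -34, A = -17.
Then Σ (x_i + x_{i+1})·c_i = -74, so x̄ = -74 / (6·(-17)) = 37/51.

37/51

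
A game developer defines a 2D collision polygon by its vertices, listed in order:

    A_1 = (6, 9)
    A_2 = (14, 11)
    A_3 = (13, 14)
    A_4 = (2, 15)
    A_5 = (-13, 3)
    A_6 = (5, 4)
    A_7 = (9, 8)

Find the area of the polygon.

Σ = (-60) + (53) + (167) + (201) + (-67) + (4) + (33) = 331
Area = |Σ|/2 = 165.5.

165.5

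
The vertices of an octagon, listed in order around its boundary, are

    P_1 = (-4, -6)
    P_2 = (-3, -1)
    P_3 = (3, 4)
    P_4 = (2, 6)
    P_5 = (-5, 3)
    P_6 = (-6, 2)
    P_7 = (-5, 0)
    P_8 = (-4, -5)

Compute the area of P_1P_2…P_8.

35

Apply Gauss's area formula: 2A = Σ (x_i·y_{i+1} − x_{i+1}·y_i), indices taken mod 8.
P_1→P_2: (-4)(-1) − (-3)(-6) = -14
P_2→P_3: (-3)(4) − (3)(-1) = -9
P_3→P_4: (3)(6) − (2)(4) = 10
P_4→P_5: (2)(3) − (-5)(6) = 36
P_5→P_6: (-5)(2) − (-6)(3) = 8
P_6→P_7: (-6)(0) − (-5)(2) = 10
P_7→P_8: (-5)(-5) − (-4)(0) = 25
P_8→P_1: (-4)(-6) − (-4)(-5) = 4
Σ = 70
Area = |Σ|/2 = 35.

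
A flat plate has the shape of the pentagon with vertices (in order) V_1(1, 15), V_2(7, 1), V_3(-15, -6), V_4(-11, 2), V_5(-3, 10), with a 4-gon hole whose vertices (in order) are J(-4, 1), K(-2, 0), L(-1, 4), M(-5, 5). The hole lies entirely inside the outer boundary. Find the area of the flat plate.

Outer boundary:
Cross-terms: -104, -27, -96, -104, -55  ⇒  Σ = -386
Area = |Σ|/2 = 193.
Hole:
Apply the shoelace (surveyor's) formula: 2A = Σ (x_i·y_{i+1} − x_{i+1}·y_i), indices taken mod 4.
Cross-terms: 2, -8, 15, 15  ⇒  Σ = 24
Area = |Σ|/2 = 12.
Net area = 193 − 12 = 181.

181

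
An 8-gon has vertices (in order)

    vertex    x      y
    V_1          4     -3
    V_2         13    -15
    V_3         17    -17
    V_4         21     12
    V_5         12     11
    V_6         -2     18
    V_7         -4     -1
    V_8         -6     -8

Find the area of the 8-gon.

Apply the surveyor's formula: 2A = Σ (x_i·y_{i+1} − x_{i+1}·y_i), indices taken mod 8.
Cross-terms: -21, 34, 561, 87, 238, 74, 26, 50  ⇒  Σ = 1049
Area = |Σ|/2 = 524.5.

524.5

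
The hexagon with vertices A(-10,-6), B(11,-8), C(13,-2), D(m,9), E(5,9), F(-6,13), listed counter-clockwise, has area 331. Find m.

7

Write out the shoelace sum; only the two edges meeting at D involve m:
2·Area = [(13·9 − m·(-2)) + (m·9 − 5·9)] + 513
       = 11·m + 585 = 662
⇒ m = 7.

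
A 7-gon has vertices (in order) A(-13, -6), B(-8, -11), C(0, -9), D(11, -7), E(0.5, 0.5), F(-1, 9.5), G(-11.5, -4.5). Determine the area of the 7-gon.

Apply the surveyor's formula: 2A = Σ (x_i·y_{i+1} − x_{i+1}·y_i), indices taken mod 7.
A→B: (-13)(-11) − (-8)(-6) = 95
B→C: (-8)(-9) − (0)(-11) = 72
C→D: (0)(-7) − (11)(-9) = 99
D→E: (11)(0.5) − (0.5)(-7) = 9
E→F: (0.5)(9.5) − (-1)(0.5) = 5.25
F→G: (-1)(-4.5) − (-11.5)(9.5) = 113.75
G→A: (-11.5)(-6) − (-13)(-4.5) = 10.5
Σ = 404.5
Area = |Σ|/2 = 202.25.

202.25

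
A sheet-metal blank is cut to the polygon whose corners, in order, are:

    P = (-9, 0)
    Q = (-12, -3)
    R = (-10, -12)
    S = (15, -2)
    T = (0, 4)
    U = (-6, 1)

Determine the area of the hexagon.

217

Apply Gauss's area formula: 2A = Σ (x_i·y_{i+1} − x_{i+1}·y_i), indices taken mod 6.
Σ = (27) + (114) + (200) + (60) + (24) + (9) = 434
Area = |Σ|/2 = 217.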